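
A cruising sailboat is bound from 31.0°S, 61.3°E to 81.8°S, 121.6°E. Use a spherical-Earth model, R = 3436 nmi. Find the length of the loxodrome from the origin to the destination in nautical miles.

Δψ = ln[tan(π/4+φ₂/2)/tan(π/4+φ₁/2)] = -2.0660;  Δφ = -0.8866 rad,  Δλ = +1.0524 rad
q = Δφ/Δψ = 0.4292
d = R·√(Δφ² + q²Δλ²) = 3436·0.99504 = 3419 nmi

3419 nmi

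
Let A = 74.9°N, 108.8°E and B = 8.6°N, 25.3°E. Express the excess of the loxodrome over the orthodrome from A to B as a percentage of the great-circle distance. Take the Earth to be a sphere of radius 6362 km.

Great circle: σ = 1.3964 rad → d_gc = Rσ = 8883.8 km
Rhumb: Δφ = -1.1572, Δλ = -1.4573, Δψ = -1.8702, q = Δφ/Δψ = 0.6187 → d_rh = R√(Δφ²+q²Δλ²) = 9333.0 km
Excess = (9333.0 − 8883.8) / 8883.8 = 449.2 / 8883.8 = 5.06% ≈ 5.1%

5.1%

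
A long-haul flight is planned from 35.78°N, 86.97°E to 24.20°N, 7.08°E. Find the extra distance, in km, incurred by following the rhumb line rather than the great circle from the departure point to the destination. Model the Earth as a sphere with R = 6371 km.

Great circle: cos σ = sin φ₁ sin φ₂ + cos φ₁ cos φ₂ cos Δλ,  σ = 1.1923 rad → d_gc = 7595.86 km
Rhumb line: Δψ = -0.2340, q = Δφ/Δψ = 0.8637, d_rh = R√(Δφ²+q²Δλ²) = 7779.43 km
Excess = 7779.43 − 7595.86 = 183.57 ≈ 184 km

184 km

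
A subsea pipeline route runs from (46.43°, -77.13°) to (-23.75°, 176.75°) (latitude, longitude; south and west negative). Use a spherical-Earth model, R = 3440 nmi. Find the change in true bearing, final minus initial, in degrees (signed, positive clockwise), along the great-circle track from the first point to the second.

At departure: θ₁ = atan2(sin Δλ cos φ₂, cos φ₁ sin φ₂ − sin φ₁ cos φ₂ cos Δλ) = 263.93°
At arrival: θ₂ = atan2(sin Δλ cos φ₁, −cos φ₂ sin φ₁ + sin φ₂ cos φ₁ cos Δλ) = 228.49°
Δθ = θ₂ − θ₁ = -35.4°

-35.4°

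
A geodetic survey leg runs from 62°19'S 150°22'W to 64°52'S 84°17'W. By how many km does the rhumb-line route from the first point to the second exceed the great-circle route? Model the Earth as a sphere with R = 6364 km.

147 km

Great circle: cos σ = sin φ₁ sin φ₂ + cos φ₁ cos φ₂ cos Δλ,  σ = 0.4914 rad → d_gc = 3127.1 km
Rhumb line: Δψ = -0.1001, q = Δφ/Δψ = 0.4444, d_rh = R√(Δφ²+q²Δλ²) = 3274.4 km
Excess = 3274.4 − 3127.1 = 147.3 ≈ 147 km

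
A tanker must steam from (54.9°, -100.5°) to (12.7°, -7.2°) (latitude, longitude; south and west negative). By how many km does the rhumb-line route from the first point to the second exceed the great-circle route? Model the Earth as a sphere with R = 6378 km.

416 km

Great circle: cos σ = sin φ₁ sin φ₂ + cos φ₁ cos φ₂ cos Δλ,  σ = 1.4227 rad → d_gc = 9073.8 km
Rhumb line: Δψ = -0.9277, q = Δφ/Δψ = 0.7939, d_rh = R√(Δφ²+q²Δλ²) = 9489.9 km
Excess = 9489.9 − 9073.8 = 416.1 ≈ 416 km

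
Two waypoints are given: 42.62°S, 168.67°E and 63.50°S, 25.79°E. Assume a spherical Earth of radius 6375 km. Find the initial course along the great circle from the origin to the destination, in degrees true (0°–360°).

196.7°

N = sin Δλ·cos φ₂ = -0.2693;  D = cos φ₁ sin φ₂ − sin φ₁ cos φ₂ cos Δλ = -0.8995
initial course = atan2(N, D) = 196.67°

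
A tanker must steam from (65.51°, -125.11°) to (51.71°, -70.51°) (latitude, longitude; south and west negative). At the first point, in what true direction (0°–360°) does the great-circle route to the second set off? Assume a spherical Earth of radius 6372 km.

90.1°

N = sin Δλ·cos φ₂ = +0.5051;  D = cos φ₁ sin φ₂ − sin φ₁ cos φ₂ cos Δλ = -0.0013
initial course = atan2(N, D) = 90.15°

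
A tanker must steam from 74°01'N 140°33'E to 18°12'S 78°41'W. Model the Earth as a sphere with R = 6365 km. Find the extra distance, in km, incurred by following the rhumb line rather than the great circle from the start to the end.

1685 km

Great circle: cos σ = sin φ₁ sin φ₂ + cos φ₁ cos φ₂ cos Δλ,  σ = 2.0977 rad → d_gc = 13352.0 km
Rhumb line: Δψ = -2.2864, q = Δφ/Δψ = 0.7039, d_rh = R√(Δφ²+q²Δλ²) = 15037.3 km
Excess = 15037.3 − 13352.0 = 1685.3 ≈ 1685 km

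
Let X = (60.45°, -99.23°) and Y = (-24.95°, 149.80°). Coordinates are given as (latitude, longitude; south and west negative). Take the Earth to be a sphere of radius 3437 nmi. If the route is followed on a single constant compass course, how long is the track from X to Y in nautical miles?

Δψ = ln[tan(π/4+φ₂/2)/tan(π/4+φ₁/2)] = -1.7827;  Δφ = -1.4905 rad,  Δλ = -1.9368 rad
q = Δφ/Δψ = 0.8361
d = R·√(Δφ² + q²Δλ²) = 3437·2.20090 = 7564 nmi

7564 nmi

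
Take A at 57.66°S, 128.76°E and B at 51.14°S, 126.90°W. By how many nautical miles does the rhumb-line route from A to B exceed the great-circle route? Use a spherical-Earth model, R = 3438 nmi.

Great circle: cos σ = sin φ₁ sin φ₂ + cos φ₁ cos φ₂ cos Δλ,  σ = 0.9585 rad → d_gc = 3295.2 nmi
Rhumb line: Δψ = +0.1960, q = Δφ/Δψ = 0.5806, d_rh = R√(Δφ²+q²Δλ²) = 3655.9 nmi
Excess = 3655.9 − 3295.2 = 360.7 ≈ 361 nmi

361 nmi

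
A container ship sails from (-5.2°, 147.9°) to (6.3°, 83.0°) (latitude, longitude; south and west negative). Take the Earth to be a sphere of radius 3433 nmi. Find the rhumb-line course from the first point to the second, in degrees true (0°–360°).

280.1°

Meridional parts: M(φ₁)=-0.0909, M(φ₂)=+0.1102 → ΔM = +0.2011;  Δλ = -1.1327 rad
tan C = Δλ / ΔM = -5.6337 → C = 280.07°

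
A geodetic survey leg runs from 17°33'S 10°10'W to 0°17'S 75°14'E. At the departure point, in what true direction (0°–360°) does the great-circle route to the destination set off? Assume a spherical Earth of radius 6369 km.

88.9°

N = sin Δλ·cos φ₂ = +0.9968;  D = cos φ₁ sin φ₂ − sin φ₁ cos φ₂ cos Δλ = +0.0195
initial course = atan2(N, D) = 88.88°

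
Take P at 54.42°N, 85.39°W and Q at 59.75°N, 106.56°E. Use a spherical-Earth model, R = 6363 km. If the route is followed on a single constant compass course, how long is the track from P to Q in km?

10137 km

Δψ = ln[tan(π/4+φ₂/2)/tan(π/4+φ₁/2)] = +0.1716;  Δφ = +0.0930 rad,  Δλ = -2.9330 rad
q = Δφ/Δψ = 0.5423
d = R·√(Δφ² + q²Δλ²) = 6363·1.59318 = 10137 km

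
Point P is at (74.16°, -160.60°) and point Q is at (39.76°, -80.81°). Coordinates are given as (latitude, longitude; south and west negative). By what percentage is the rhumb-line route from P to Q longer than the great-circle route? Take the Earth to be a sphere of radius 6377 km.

6.2%

Great circle: σ = 0.8599 rad → d_gc = Rσ = 5483.9 km
Rhumb: Δφ = -0.6004, Δλ = +1.3926, Δψ = -1.2150, q = Δφ/Δψ = 0.4942 → d_rh = R√(Δφ²+q²Δλ²) = 5823.8 km
Excess = (5823.8 − 5483.9) / 5483.9 = 339.9 / 5483.9 = 6.20% ≈ 6.2%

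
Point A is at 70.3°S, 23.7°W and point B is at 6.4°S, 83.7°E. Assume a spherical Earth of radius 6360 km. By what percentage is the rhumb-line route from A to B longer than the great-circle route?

8.2%

Great circle: σ = 1.5660 rad → d_gc = Rσ = 9959.9 km
Rhumb: Δφ = +1.1153, Δλ = +1.8745, Δψ = +1.6389, q = Δφ/Δψ = 0.6805 → d_rh = R√(Δφ²+q²Δλ²) = 10776.2 km
Excess = (10776.2 − 9959.9) / 9959.9 = 816.3 / 9959.9 = 8.20% ≈ 8.2%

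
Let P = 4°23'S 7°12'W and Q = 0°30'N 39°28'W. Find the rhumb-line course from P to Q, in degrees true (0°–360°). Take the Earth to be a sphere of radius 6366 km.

Meridional parts: M(φ₁)=-0.0766, M(φ₂)=+0.0087 → ΔM = +0.0853;  Δλ = -0.5632 rad
tan C = Δλ / ΔM = -6.6017 → C = 278.61°

278.6°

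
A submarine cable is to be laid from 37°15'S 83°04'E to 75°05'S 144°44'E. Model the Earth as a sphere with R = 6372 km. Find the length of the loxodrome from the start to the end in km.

5410 km

Δψ = ln[tan(π/4+φ₂/2)/tan(π/4+φ₁/2)] = -1.3318;  Δφ = -0.6603 rad,  Δλ = +1.0763 rad
q = Δφ/Δψ = 0.4958
d = R·√(Δφ² + q²Δλ²) = 6372·0.84900 = 5410 km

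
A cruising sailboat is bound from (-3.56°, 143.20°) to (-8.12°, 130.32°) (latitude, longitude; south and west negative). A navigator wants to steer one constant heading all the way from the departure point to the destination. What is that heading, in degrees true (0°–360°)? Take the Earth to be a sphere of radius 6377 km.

Meridional parts: M(φ₁)=-0.0622, M(φ₂)=-0.1422 → ΔM = -0.0800;  Δλ = -0.2248 rad
tan C = Δλ / ΔM = +2.8091 → C = 250.41°

250.4°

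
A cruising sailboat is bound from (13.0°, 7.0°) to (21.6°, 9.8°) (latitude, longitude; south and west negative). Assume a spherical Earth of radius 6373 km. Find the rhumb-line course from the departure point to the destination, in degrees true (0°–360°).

17.2°

Meridional parts: M(φ₁)=+0.2289, M(φ₂)=+0.3863 → ΔM = +0.1574;  Δλ = +0.0489 rad
tan C = Δλ / ΔM = +0.3105 → C = 17.25°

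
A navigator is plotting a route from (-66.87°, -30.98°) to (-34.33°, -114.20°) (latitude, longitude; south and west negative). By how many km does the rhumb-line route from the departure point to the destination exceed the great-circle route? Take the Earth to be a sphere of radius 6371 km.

Great circle: cos σ = sin φ₁ sin φ₂ + cos φ₁ cos φ₂ cos Δλ,  σ = 0.9801 rad → d_gc = 6244.4 km
Rhumb line: Δψ = +0.9479, q = Δφ/Δψ = 0.5991, d_rh = R√(Δφ²+q²Δλ²) = 6620.4 km
Excess = 6620.4 − 6244.4 = 376.0 ≈ 376 km

376 km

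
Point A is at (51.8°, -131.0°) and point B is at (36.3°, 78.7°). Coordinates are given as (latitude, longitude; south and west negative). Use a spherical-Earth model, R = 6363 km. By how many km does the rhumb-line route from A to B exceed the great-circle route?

2226 km

Great circle: cos σ = sin φ₁ sin φ₂ + cos φ₁ cos φ₂ cos Δλ,  σ = 1.5385 rad → d_gc = 9789.3 km
Rhumb line: Δψ = -0.3797, q = Δφ/Δψ = 0.7124, d_rh = R√(Δφ²+q²Δλ²) = 12014.9 km
Excess = 12014.9 − 9789.3 = 2225.6 ≈ 2226 km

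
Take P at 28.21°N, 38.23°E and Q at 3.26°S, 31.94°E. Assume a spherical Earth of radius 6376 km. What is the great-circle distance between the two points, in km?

cos σ = sin φ₁ sin φ₂ + cos φ₁ cos φ₂ cos Δλ
      = sin(28.21°)sin(-3.26°) + cos(28.21°)cos(-3.26°)cos(-6.29°) = 0.8476
σ = 32.047° → d = Rσ = 6376·0.55932 = 3566 km

3566 km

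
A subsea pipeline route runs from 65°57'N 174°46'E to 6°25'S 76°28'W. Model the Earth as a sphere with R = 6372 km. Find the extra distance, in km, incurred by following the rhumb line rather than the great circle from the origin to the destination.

729 km

Great circle: cos σ = sin φ₁ sin φ₂ + cos φ₁ cos φ₂ cos Δλ,  σ = 1.8053 rad → d_gc = 11503.27 km
Rhumb line: Δψ = -1.6586, q = Δφ/Δψ = 0.7615, d_rh = R√(Δφ²+q²Δλ²) = 12231.81 km
Excess = 12231.81 − 11503.27 = 728.54 ≈ 729 km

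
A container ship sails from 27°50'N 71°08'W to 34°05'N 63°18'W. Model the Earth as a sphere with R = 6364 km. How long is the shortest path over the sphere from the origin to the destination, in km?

1018 km

Haversine: a = sin²(Δφ/2)+cos φ₁ cos φ₂ sin²(Δλ/2) = 0.00639;  σ = 2·atan2(√a,√(1−a))
σ = 9.169° → d = Rσ = 6364·0.16003 = 1018 km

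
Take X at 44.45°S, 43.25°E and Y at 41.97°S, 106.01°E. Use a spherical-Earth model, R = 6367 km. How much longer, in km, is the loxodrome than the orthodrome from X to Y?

126 km

Great circle: cos σ = sin φ₁ sin φ₂ + cos φ₁ cos φ₂ cos Δλ,  σ = 0.7795 rad → d_gc = 4963.2 km
Rhumb line: Δψ = +0.0594, q = Δφ/Δψ = 0.7287, d_rh = R√(Δφ²+q²Δλ²) = 5089.5 km
Excess = 5089.5 − 4963.2 = 126.3 ≈ 126 km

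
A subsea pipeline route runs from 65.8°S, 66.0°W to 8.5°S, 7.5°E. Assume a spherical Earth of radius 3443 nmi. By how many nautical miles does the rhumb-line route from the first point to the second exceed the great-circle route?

145 nmi

Great circle: cos σ = sin φ₁ sin φ₂ + cos φ₁ cos φ₂ cos Δλ,  σ = 1.3182 rad → d_gc = 4538.4 nmi
Rhumb line: Δψ = +1.3911, q = Δφ/Δψ = 0.7189, d_rh = R√(Δφ²+q²Δλ²) = 4683.8 nmi
Excess = 4683.8 − 4538.4 = 145.4 ≈ 145 nmi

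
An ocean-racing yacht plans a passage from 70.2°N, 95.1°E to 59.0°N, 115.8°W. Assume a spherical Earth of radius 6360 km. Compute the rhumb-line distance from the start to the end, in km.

Δψ = ln[tan(π/4+φ₂/2)/tan(π/4+φ₁/2)] = -0.4631;  Δφ = -0.1955 rad,  Δλ = +2.6023 rad
q = Δφ/Δψ = 0.4221
d = R·√(Δφ² + q²Δλ²) = 6360·1.11569 = 7096 km

7096 km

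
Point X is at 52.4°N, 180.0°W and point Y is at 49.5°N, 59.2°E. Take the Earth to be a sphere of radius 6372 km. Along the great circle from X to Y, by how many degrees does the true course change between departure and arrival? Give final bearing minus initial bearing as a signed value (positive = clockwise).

Initial bearing θ₁ = atan2(sin Δλ cos φ₂, cos φ₁ sin φ₂ − sin φ₁ cos φ₂ cos Δλ) = 322.52°
Final bearing θ₂ = (initial bearing from the destination back to the start) + 180° = 214.87°
Δθ = θ₂ − θ₁ = -107.6°

-107.6°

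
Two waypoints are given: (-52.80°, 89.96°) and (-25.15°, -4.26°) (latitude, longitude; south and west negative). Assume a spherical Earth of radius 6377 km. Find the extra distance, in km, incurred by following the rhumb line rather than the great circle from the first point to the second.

454 km

Great circle: cos σ = sin φ₁ sin φ₂ + cos φ₁ cos φ₂ cos Δλ,  σ = 1.2679 rad → d_gc = 8085.7 km
Rhumb line: Δψ = +0.6353, q = Δφ/Δψ = 0.7596, d_rh = R√(Δφ²+q²Δλ²) = 8539.8 km
Excess = 8539.8 − 8085.7 = 454.1 ≈ 454 km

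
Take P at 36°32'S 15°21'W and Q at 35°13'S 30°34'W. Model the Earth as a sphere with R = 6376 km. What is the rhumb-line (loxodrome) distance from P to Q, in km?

Rhumb course C = atan2(Δλ, Δψ) with Δψ = ln[tan(π/4+φ₂/2)/tan(π/4+φ₁/2)] = +0.0284, Δλ = -0.2656 → C = 276.10°
d = R·|Δφ| / |cos C| = 6376·0.02298 / 0.10619 = 1380 km

1380 km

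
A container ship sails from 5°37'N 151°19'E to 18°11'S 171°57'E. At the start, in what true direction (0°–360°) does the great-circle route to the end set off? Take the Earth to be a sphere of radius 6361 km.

139.9°

θ = atan2( sin Δλ·cos φ₂ ,  cos φ₁ sin φ₂ − sin φ₁ cos φ₂ cos Δλ )
  = atan2(+0.3348, -0.3976) = 139.90°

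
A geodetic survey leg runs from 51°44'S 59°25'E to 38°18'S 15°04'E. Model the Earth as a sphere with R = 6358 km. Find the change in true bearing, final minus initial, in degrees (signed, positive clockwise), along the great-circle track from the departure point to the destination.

Initial bearing θ₁ = atan2(sin Δλ cos φ₂, cos φ₁ sin φ₂ − sin φ₁ cos φ₂ cos Δλ) = 275.91°
Final bearing θ₂ = (initial bearing from the destination back to the start) + 180° = 308.28°
Δθ = θ₂ − θ₁ = +32.4°

+32.4°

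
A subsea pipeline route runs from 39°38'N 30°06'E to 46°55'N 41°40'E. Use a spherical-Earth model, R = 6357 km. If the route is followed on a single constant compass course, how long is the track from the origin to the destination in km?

Rhumb course C = atan2(Δλ, Δψ) with Δψ = ln[tan(π/4+φ₂/2)/tan(π/4+φ₁/2)] = +0.1749, Δλ = +0.2019 → C = 49.09°
d = R·|Δφ| / |cos C| = 6357·0.12712 / 0.65485 = 1234 km

1234 km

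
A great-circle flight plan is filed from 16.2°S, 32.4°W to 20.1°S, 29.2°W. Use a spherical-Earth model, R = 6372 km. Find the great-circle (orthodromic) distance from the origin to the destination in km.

550 km

cos σ = sin φ₁ sin φ₂ + cos φ₁ cos φ₂ cos Δλ
      = sin(-16.20°)sin(-20.10°) + cos(-16.20°)cos(-20.10°)cos(3.20°) = 0.9963
σ = 4.945° → d = Rσ = 6372·0.08630 = 550 km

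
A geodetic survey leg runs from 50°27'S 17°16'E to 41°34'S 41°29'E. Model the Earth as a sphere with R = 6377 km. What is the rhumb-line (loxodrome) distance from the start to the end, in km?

Δψ = ln[tan(π/4+φ₂/2)/tan(π/4+φ₁/2)] = +0.2239;  Δφ = +0.1550 rad,  Δλ = +0.4227 rad
q = Δφ/Δψ = 0.6924
d = R·√(Δφ² + q²Δλ²) = 6377·0.33117 = 2112 km

2112 km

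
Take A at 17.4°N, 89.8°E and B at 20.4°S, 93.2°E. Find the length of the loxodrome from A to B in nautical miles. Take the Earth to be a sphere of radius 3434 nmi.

2274 nmi

Rhumb course C = atan2(Δλ, Δψ) with Δψ = ln[tan(π/4+φ₂/2)/tan(π/4+φ₁/2)] = -0.6723, Δλ = +0.0593 → C = 174.96°
d = R·|Δφ| / |cos C| = 3434·0.65973 / 0.99613 = 2274 nmi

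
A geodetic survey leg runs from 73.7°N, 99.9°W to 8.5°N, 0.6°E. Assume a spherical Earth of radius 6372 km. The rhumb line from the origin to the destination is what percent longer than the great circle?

Great circle: σ = 1.4794 rad → d_gc = Rσ = 9426.7 km
Rhumb: Δφ = -1.1380, Δλ = +1.7541, Δψ = -1.7945, q = Δφ/Δψ = 0.6341 → d_rh = R√(Δφ²+q²Δλ²) = 10139.5 km
Excess = (10139.5 − 9426.7) / 9426.7 = 712.8 / 9426.7 = 7.56% ≈ 7.6%

7.6%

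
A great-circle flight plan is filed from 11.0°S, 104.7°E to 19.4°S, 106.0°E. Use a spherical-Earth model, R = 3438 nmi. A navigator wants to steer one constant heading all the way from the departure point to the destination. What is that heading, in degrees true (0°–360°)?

171.5°

Meridional parts: M(φ₁)=-0.1932, M(φ₂)=-0.3453 → ΔM = -0.1521;  Δλ = +0.0227 rad
tan C = Δλ / ΔM = -0.1492 → C = 171.51°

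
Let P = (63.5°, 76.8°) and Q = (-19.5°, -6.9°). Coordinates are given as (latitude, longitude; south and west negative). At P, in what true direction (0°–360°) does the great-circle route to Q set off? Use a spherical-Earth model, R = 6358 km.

255.5°

θ = atan2( sin Δλ·cos φ₂ ,  cos φ₁ sin φ₂ − sin φ₁ cos φ₂ cos Δλ )
  = atan2(-0.9369, -0.2415) = 255.55°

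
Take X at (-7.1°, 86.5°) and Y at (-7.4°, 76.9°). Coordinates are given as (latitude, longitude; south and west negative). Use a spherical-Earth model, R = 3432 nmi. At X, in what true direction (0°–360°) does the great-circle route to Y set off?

θ = atan2( sin Δλ·cos φ₂ ,  cos φ₁ sin φ₂ − sin φ₁ cos φ₂ cos Δλ )
  = atan2(-0.1654, -0.0070) = 267.59°

267.6°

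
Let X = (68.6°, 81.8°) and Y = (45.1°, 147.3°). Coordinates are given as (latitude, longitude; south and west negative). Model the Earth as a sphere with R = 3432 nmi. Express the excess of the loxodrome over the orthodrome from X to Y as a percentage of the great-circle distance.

4.1%

Great circle: σ = 0.6977 rad → d_gc = Rσ = 2394.6 nmi
Rhumb: Δφ = -0.4102, Δλ = +1.1432, Δψ = -0.7824, q = Δφ/Δψ = 0.5242 → d_rh = R√(Δφ²+q²Δλ²) = 2492.3 nmi
Excess = (2492.3 − 2394.6) / 2394.6 = 97.7 / 2394.6 = 4.08% ≈ 4.1%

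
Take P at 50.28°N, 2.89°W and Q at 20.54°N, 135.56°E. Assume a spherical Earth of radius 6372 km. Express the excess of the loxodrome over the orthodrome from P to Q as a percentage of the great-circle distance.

13.9%

Great circle: σ = 1.7497 rad → d_gc = Rσ = 11149.2 km
Rhumb: Δφ = -0.5191, Δλ = +2.4164, Δψ = -0.6519, q = Δφ/Δψ = 0.7962 → d_rh = R√(Δφ²+q²Δλ²) = 12698.4 km
Excess = (12698.4 − 11149.2) / 11149.2 = 1549.2 / 11149.2 = 13.90% ≈ 13.9%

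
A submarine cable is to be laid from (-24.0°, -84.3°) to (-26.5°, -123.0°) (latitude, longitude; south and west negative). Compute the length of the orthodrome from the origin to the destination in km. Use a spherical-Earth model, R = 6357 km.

3879 km

cos σ = sin φ₁ sin φ₂ + cos φ₁ cos φ₂ cos Δλ
      = sin(-24.00°)sin(-26.50°) + cos(-24.00°)cos(-26.50°)cos(-38.70°) = 0.8195
σ = 34.962° → d = Rσ = 6357·0.61020 = 3879 km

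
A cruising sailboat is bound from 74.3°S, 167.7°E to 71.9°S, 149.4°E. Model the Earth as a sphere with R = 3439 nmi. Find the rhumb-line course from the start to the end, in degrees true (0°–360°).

294.3°

Δψ = ln[tan(π/4+φ₂/2)/tan(π/4+φ₁/2)] = +0.1443
Δλ = -0.3194 rad (taken the short way round)
course = atan2(Δλ, Δψ) = 294.32°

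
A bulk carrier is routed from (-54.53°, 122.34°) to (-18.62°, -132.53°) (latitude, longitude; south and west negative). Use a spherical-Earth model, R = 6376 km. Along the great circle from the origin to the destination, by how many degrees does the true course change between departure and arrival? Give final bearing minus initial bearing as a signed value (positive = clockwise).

-78.6°

Initial bearing θ₁ = atan2(sin Δλ cos φ₂, cos φ₁ sin φ₂ − sin φ₁ cos φ₂ cos Δλ) = 112.92°
Final bearing θ₂ = (initial bearing from the destination back to the start) + 180° = 34.33°
Δθ = θ₂ − θ₁ = -78.6°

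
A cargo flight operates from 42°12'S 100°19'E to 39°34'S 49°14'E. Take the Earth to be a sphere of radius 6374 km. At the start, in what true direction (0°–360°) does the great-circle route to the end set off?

256.3°

θ = atan2( sin Δλ·cos φ₂ ,  cos φ₁ sin φ₂ − sin φ₁ cos φ₂ cos Δλ )
  = atan2(-0.5998, -0.1466) = 256.27°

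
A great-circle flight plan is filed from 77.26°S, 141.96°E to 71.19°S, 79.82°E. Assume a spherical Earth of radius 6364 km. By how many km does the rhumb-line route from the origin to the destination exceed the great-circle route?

Great circle: cos σ = sin φ₁ sin φ₂ + cos φ₁ cos φ₂ cos Δλ,  σ = 0.2960 rad → d_gc = 1883.615 km
Rhumb line: Δψ = +0.3945, q = Δφ/Δψ = 0.2685, d_rh = R√(Δφ²+q²Δλ²) = 1972.122 km
Excess = 1972.122 − 1883.615 = 88.507 ≈ 89 km

89 km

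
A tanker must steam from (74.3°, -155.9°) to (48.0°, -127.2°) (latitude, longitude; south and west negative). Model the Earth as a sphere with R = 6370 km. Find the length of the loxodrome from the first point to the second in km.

3255 km

Rhumb course C = atan2(Δλ, Δψ) with Δψ = ln[tan(π/4+φ₂/2)/tan(π/4+φ₁/2)] = -1.0240, Δλ = +0.5009 → C = 153.93°
d = R·|Δφ| / |cos C| = 6370·0.45902 / 0.89828 = 3255 km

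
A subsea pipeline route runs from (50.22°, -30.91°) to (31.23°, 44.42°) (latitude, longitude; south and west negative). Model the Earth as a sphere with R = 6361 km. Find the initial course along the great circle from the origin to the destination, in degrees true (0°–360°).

78.7°

N = sin Δλ·cos φ₂ = +0.8272;  D = cos φ₁ sin φ₂ − sin φ₁ cos φ₂ cos Δλ = +0.1653
initial course = atan2(N, D) = 78.70°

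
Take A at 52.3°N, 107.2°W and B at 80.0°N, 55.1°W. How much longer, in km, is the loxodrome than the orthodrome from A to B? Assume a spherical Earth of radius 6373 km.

102 km

Great circle: cos σ = sin φ₁ sin φ₂ + cos φ₁ cos φ₂ cos Δλ,  σ = 0.5653 rad → d_gc = 3602.6 km
Rhumb line: Δψ = +1.3616, q = Δφ/Δψ = 0.3551, d_rh = R√(Δφ²+q²Δλ²) = 3705.0 km
Excess = 3705.0 − 3602.6 = 102.4 ≈ 102 km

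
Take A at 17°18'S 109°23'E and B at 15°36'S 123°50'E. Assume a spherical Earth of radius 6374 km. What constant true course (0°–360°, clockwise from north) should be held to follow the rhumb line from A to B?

83.0°

Meridional parts: M(φ₁)=-0.3066, M(φ₂)=-0.2757 → ΔM = +0.0309;  Δλ = +0.2522 rad
tan C = Δλ / ΔM = +8.1517 → C = 83.01°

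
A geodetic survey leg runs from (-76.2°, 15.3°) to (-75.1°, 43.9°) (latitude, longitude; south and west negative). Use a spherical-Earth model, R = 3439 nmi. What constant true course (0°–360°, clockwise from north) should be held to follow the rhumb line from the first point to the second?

81.2°

Meridional parts: M(φ₁)=-2.1119, M(φ₂)=-2.0344 → ΔM = +0.0775;  Δλ = +0.4992 rad
tan C = Δλ / ΔM = +6.4408 → C = 81.17°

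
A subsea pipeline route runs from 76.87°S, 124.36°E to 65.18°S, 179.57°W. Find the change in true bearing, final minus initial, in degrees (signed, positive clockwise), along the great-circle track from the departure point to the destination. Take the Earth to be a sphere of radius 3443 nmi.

-53.7°

At departure: θ₁ = atan2(sin Δλ cos φ₂, cos φ₁ sin φ₂ − sin φ₁ cos φ₂ cos Δλ) = 86.39°
At arrival: θ₂ = atan2(sin Δλ cos φ₁, −cos φ₂ sin φ₁ + sin φ₂ cos φ₁ cos Δλ) = 32.69°
Δθ = θ₂ − θ₁ = -53.7°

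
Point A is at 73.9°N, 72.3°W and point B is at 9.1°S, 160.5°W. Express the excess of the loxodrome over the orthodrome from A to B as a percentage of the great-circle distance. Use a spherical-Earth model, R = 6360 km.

Great circle: σ = 1.7146 rad → d_gc = Rσ = 10905.1 km
Rhumb: Δφ = -1.4486, Δλ = -1.5394, Δψ = -2.1154, q = Δφ/Δψ = 0.6848 → d_rh = R√(Δφ²+q²Δλ²) = 11394.4 km
Excess = (11394.4 − 10905.1) / 10905.1 = 489.3 / 10905.1 = 4.49% ≈ 4.5%

4.5%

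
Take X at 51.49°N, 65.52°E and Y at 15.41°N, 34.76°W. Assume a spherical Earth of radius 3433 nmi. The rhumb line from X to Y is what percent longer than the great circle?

Great circle: σ = 1.4698 rad → d_gc = Rσ = 5045.9 nmi
Rhumb: Δφ = -0.6297, Δλ = -1.7502, Δψ = -0.7795, q = Δφ/Δψ = 0.8078 → d_rh = R√(Δφ²+q²Δλ²) = 5313.4 nmi
Excess = (5313.4 − 5045.9) / 5045.9 = 267.5 / 5045.9 = 5.30% ≈ 5.3%

5.3%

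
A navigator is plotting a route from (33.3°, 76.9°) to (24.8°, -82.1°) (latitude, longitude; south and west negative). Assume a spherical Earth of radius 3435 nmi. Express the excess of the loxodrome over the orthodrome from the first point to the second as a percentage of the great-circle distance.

17.3%

Great circle: σ = 2.0692 rad → d_gc = Rσ = 7107.8 nmi
Rhumb: Δφ = -0.1484, Δλ = -2.7751, Δψ = -0.1700, q = Δφ/Δψ = 0.8729 → d_rh = R√(Δφ²+q²Δλ²) = 8336.4 nmi
Excess = (8336.4 − 7107.8) / 7107.8 = 1228.6 / 7107.8 = 17.29% ≈ 17.3%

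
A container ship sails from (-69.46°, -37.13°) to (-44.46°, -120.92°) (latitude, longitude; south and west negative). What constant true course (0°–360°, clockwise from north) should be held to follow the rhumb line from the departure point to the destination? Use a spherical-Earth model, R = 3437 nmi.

Δψ = ln[tan(π/4+φ₂/2)/tan(π/4+φ₁/2)] = +0.8401
Δλ = -1.4624 rad (taken the short way round)
course = atan2(Δλ, Δψ) = 299.88°

299.9°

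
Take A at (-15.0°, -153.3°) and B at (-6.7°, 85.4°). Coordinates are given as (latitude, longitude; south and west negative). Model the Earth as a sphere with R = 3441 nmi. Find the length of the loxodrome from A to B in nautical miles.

Δψ = ln[tan(π/4+φ₂/2)/tan(π/4+φ₁/2)] = +0.1476;  Δφ = +0.1449 rad,  Δλ = -2.1171 rad
q = Δφ/Δψ = 0.9812
d = R·√(Δφ² + q²Δλ²) = 3441·2.08233 = 7165 nmi

7165 nmi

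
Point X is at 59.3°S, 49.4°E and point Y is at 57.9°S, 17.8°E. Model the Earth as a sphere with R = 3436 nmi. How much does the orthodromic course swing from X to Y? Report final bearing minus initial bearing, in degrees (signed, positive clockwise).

+27.2°

Initial bearing θ₁ = atan2(sin Δλ cos φ₂, cos φ₁ sin φ₂ − sin φ₁ cos φ₂ cos Δλ) = 261.16°
Final bearing θ₂ = (initial bearing from the destination back to the start) + 180° = 288.32°
Δθ = θ₂ − θ₁ = +27.2°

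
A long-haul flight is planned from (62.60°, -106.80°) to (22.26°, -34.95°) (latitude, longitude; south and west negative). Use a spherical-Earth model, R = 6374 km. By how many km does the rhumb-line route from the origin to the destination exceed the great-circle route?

241 km

Great circle: cos σ = sin φ₁ sin φ₂ + cos φ₁ cos φ₂ cos Δλ,  σ = 1.0827 rad → d_gc = 6900.85 km
Rhumb line: Δψ = -1.0128, q = Δφ/Δψ = 0.6951, d_rh = R√(Δφ²+q²Δλ²) = 7142.28 km
Excess = 7142.28 − 6900.85 = 241.43 ≈ 241 km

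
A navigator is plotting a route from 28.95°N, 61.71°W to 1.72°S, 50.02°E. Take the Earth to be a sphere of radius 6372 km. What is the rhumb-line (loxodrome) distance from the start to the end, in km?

12393 km

Δψ = ln[tan(π/4+φ₂/2)/tan(π/4+φ₁/2)] = -0.5583;  Δφ = -0.5353 rad,  Δλ = +1.9501 rad
q = Δφ/Δψ = 0.9588
d = R·√(Δφ² + q²Δλ²) = 6372·1.94488 = 12393 km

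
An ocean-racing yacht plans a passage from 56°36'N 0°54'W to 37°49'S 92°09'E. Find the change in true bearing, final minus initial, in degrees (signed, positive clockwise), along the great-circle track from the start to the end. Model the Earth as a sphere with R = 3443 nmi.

Initial bearing θ₁ = atan2(sin Δλ cos φ₂, cos φ₁ sin φ₂ − sin φ₁ cos φ₂ cos Δλ) = 110.98°
Final bearing θ₂ = (initial bearing from the destination back to the start) + 180° = 139.41°
Δθ = θ₂ − θ₁ = +28.4°

+28.4°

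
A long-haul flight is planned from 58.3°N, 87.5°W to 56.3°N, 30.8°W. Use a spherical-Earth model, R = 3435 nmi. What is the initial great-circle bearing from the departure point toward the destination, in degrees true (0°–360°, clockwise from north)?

θ = atan2( sin Δλ·cos φ₂ ,  cos φ₁ sin φ₂ − sin φ₁ cos φ₂ cos Δλ )
  = atan2(+0.4637, +0.1780) = 69.00°

69.0°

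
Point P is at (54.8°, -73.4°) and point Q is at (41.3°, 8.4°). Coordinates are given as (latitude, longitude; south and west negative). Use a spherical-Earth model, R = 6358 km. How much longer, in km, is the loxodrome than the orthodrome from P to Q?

Great circle: cos σ = sin φ₁ sin φ₂ + cos φ₁ cos φ₂ cos Δλ,  σ = 0.9259 rad → d_gc = 5887.1 km
Rhumb line: Δψ = -0.3553, q = Δφ/Δψ = 0.6631, d_rh = R√(Δφ²+q²Δλ²) = 6202.4 km
Excess = 6202.4 − 5887.1 = 315.3 ≈ 315 km

315 km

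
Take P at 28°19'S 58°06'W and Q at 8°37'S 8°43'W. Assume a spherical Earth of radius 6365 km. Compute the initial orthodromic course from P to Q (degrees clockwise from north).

77.0°

N = sin Δλ·cos φ₂ = +0.7505;  D = cos φ₁ sin φ₂ − sin φ₁ cos φ₂ cos Δλ = +0.1734
initial course = atan2(N, D) = 76.99°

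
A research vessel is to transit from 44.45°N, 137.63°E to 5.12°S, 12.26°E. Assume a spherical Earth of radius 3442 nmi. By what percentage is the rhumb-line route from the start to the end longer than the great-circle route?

Great circle: σ = 2.0647 rad → d_gc = Rσ = 7106.7 nmi
Rhumb: Δφ = -0.8652, Δλ = -2.1881, Δψ = -0.9573, q = Δφ/Δψ = 0.9037 → d_rh = R√(Δφ²+q²Δλ²) = 7429.2 nmi
Excess = (7429.2 − 7106.7) / 7106.7 = 322.5 / 7106.7 = 4.54% ≈ 4.5%

4.5%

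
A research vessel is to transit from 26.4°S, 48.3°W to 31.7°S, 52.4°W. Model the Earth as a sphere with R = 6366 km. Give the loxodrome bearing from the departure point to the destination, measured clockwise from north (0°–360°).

Meridional parts: M(φ₁)=-0.4780, M(φ₂)=-0.5839 → ΔM = -0.1059;  Δλ = -0.0716 rad
tan C = Δλ / ΔM = +0.6759 → C = 214.05°

214.1°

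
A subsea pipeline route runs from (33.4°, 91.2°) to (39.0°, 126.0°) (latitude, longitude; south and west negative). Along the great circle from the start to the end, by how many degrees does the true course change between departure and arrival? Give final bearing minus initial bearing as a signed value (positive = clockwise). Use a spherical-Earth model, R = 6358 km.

+21.0°

At departure: θ₁ = atan2(sin Δλ cos φ₂, cos φ₁ sin φ₂ − sin φ₁ cos φ₂ cos Δλ) = 68.57°
At arrival: θ₂ = atan2(sin Δλ cos φ₁, −cos φ₂ sin φ₁ + sin φ₂ cos φ₁ cos Δλ) = 89.57°
Δθ = θ₂ − θ₁ = +21.0°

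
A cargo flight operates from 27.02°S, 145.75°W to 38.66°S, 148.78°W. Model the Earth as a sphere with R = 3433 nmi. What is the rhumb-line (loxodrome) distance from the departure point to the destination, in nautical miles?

714 nmi

Rhumb course C = atan2(Δλ, Δψ) with Δψ = ln[tan(π/4+φ₂/2)/tan(π/4+φ₁/2)] = -0.2426, Δλ = -0.0529 → C = 192.30°
d = R·|Δφ| / |cos C| = 3433·0.20316 / 0.97705 = 714 nmi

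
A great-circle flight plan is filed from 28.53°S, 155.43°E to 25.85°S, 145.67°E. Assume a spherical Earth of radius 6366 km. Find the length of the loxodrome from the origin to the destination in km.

1009 km

Δψ = ln[tan(π/4+φ₂/2)/tan(π/4+φ₁/2)] = +0.0526;  Δφ = +0.0468 rad,  Δλ = -0.1703 rad
q = Δφ/Δψ = 0.8894
d = R·√(Δφ² + q²Δλ²) = 6366·0.15856 = 1009 km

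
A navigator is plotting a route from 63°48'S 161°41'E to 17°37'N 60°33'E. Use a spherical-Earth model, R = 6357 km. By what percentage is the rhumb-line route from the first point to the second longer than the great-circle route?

3.9%

Great circle: σ = 1.9314 rad → d_gc = Rσ = 12277.7 km
Rhumb: Δφ = +1.4210, Δλ = -1.7651, Δψ = +1.7704, q = Δφ/Δψ = 0.8026 → d_rh = R√(Δφ²+q²Δλ²) = 12755.8 km
Excess = (12755.8 − 12277.7) / 12277.7 = 478.1 / 12277.7 = 3.89% ≈ 3.9%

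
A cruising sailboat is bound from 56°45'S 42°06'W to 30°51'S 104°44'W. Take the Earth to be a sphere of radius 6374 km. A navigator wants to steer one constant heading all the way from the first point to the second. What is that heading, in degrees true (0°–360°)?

Meridional parts: M(φ₁)=-1.2087, M(φ₂)=-0.5665 → ΔM = +0.6422;  Δλ = -1.0932 rad
tan C = Δλ / ΔM = -1.7023 → C = 300.43°

300.4°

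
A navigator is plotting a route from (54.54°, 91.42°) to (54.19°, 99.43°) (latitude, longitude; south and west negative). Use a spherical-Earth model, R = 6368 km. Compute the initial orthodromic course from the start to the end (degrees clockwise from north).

θ = atan2( sin Δλ·cos φ₂ ,  cos φ₁ sin φ₂ − sin φ₁ cos φ₂ cos Δλ )
  = atan2(+0.0815, -0.0015) = 91.03°

91.0°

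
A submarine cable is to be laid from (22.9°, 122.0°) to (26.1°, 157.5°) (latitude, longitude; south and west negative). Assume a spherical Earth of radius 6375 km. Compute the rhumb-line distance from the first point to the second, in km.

3611 km

Rhumb course C = atan2(Δλ, Δψ) with Δψ = ln[tan(π/4+φ₂/2)/tan(π/4+φ₁/2)] = +0.0614, Δλ = +0.6196 → C = 84.34°
d = R·|Δφ| / |cos C| = 6375·0.05585 / 0.09860 = 3611 km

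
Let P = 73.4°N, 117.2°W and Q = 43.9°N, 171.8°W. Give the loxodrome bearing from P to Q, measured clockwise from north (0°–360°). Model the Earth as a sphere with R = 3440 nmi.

221.7°

Δψ = ln[tan(π/4+φ₂/2)/tan(π/4+φ₁/2)] = -1.0705
Δλ = -0.9529 rad (taken the short way round)
course = atan2(Δλ, Δψ) = 221.68°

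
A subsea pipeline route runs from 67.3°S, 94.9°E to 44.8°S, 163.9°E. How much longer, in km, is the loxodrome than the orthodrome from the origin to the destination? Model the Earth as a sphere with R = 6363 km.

Great circle: cos σ = sin φ₁ sin φ₂ + cos φ₁ cos φ₂ cos Δλ,  σ = 0.7255 rad → d_gc = 4616.2 km
Rhumb line: Δψ = +0.7294, q = Δφ/Δψ = 0.5384, d_rh = R√(Δφ²+q²Δλ²) = 4823.5 km
Excess = 4823.5 − 4616.2 = 207.3 ≈ 207 km

207 km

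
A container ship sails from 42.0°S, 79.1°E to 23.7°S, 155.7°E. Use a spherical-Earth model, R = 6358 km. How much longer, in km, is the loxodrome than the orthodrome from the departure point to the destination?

Great circle: cos σ = sin φ₁ sin φ₂ + cos φ₁ cos φ₂ cos Δλ,  σ = 1.1300 rad → d_gc = 7184.6 km
Rhumb line: Δψ = +0.3832, q = Δφ/Δψ = 0.8335, d_rh = R√(Δφ²+q²Δλ²) = 7370.2 km
Excess = 7370.2 − 7184.6 = 185.6 ≈ 186 km

186 km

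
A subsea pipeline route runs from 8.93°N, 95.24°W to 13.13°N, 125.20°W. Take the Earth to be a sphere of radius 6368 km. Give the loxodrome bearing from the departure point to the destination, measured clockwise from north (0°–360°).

Meridional parts: M(φ₁)=+0.1565, M(φ₂)=+0.2312 → ΔM = +0.0747;  Δλ = -0.5229 rad
tan C = Δλ / ΔM = -6.9999 → C = 278.13°

278.1°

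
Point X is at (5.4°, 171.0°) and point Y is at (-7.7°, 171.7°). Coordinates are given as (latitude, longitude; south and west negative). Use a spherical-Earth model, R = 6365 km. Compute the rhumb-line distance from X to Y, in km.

Rhumb course C = atan2(Δλ, Δψ) with Δψ = ln[tan(π/4+φ₂/2)/tan(π/4+φ₁/2)] = -0.2292, Δλ = +0.0122 → C = 176.95°
d = R·|Δφ| / |cos C| = 6365·0.22864 / 0.99858 = 1457 km

1457 km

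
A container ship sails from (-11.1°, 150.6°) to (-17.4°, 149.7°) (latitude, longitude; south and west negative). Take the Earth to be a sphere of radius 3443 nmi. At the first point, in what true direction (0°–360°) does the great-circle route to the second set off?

187.8°

θ = atan2( sin Δλ·cos φ₂ ,  cos φ₁ sin φ₂ − sin φ₁ cos φ₂ cos Δλ )
  = atan2(-0.0150, -0.1098) = 187.78°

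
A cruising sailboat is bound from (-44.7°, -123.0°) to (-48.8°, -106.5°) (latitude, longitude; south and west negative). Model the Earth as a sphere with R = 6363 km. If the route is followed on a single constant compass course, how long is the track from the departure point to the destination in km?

1335 km

Rhumb course C = atan2(Δλ, Δψ) with Δψ = ln[tan(π/4+φ₂/2)/tan(π/4+φ₁/2)] = -0.1045, Δλ = +0.2880 → C = 109.95°
d = R·|Δφ| / |cos C| = 6363·0.07156 / 0.34114 = 1335 km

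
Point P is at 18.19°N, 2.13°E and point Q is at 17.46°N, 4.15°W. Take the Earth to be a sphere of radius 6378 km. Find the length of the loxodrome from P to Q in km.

Rhumb course C = atan2(Δλ, Δψ) with Δψ = ln[tan(π/4+φ₂/2)/tan(π/4+φ₁/2)] = -0.0134, Δλ = -0.1096 → C = 263.04°
d = R·|Δφ| / |cos C| = 6378·0.01274 / 0.12120 = 670 km

670 km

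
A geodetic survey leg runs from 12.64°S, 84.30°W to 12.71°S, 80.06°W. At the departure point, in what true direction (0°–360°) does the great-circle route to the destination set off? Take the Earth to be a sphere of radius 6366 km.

θ = atan2( sin Δλ·cos φ₂ ,  cos φ₁ sin φ₂ − sin φ₁ cos φ₂ cos Δλ )
  = atan2(+0.0721, -0.0018) = 91.43°

91.4°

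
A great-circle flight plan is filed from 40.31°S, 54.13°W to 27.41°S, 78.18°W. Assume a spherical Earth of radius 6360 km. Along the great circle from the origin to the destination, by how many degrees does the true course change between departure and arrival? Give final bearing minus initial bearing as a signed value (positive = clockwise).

Initial bearing θ₁ = atan2(sin Δλ cos φ₂, cos φ₁ sin φ₂ − sin φ₁ cos φ₂ cos Δλ) = 295.61°
Final bearing θ₂ = (initial bearing from the destination back to the start) + 180° = 309.23°
Δθ = θ₂ − θ₁ = +13.6°

+13.6°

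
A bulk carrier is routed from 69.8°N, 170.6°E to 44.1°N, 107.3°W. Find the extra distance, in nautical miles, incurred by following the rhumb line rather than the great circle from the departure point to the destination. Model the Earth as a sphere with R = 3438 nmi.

186 nmi

Great circle: cos σ = sin φ₁ sin φ₂ + cos φ₁ cos φ₂ cos Δλ,  σ = 0.8132 rad → d_gc = 2795.7 nmi
Rhumb line: Δψ = -0.8659, q = Δφ/Δψ = 0.5180, d_rh = R√(Δφ²+q²Δλ²) = 2981.6 nmi
Excess = 2981.6 − 2795.7 = 185.9 ≈ 186 nmi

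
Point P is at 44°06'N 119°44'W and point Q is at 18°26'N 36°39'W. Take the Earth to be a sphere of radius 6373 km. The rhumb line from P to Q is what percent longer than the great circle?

2.9%

Great circle: σ = 1.2639 rad → d_gc = Rσ = 8054.9 km
Rhumb: Δφ = -0.4480, Δλ = +1.4501, Δψ = -0.5319, q = Δφ/Δψ = 0.8422 → d_rh = R√(Δφ²+q²Δλ²) = 8290.0 km
Excess = (8290.0 − 8054.9) / 8054.9 = 235.1 / 8054.9 = 2.92% ≈ 2.9%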